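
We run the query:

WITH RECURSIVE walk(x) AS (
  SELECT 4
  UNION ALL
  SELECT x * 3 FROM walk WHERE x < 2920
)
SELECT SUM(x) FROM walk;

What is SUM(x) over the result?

13120

Base: x=4.
Iteration 1: 4 < 2920 holds -> x = 4 * 3 = 12.
Iteration 2: 12 < 2920 holds -> x = 12 * 3 = 36.
Iteration 3: 36 < 2920 holds -> x = 36 * 3 = 108.
Iteration 4: 108 < 2920 holds -> x = 108 * 3 = 324.
Iteration 5: 324 < 2920 holds -> x = 324 * 3 = 972.
Iteration 6: 972 < 2920 holds -> x = 972 * 3 = 2916.
Iteration 7: 2916 < 2920 holds -> x = 2916 * 3 = 8748.
Iteration 8: 8748 < 2920 fails; recursion stops.
SUM(x) = 4 + 12 + 36 + 108 + 324 + 972 + 2916 + 8748 = 13120.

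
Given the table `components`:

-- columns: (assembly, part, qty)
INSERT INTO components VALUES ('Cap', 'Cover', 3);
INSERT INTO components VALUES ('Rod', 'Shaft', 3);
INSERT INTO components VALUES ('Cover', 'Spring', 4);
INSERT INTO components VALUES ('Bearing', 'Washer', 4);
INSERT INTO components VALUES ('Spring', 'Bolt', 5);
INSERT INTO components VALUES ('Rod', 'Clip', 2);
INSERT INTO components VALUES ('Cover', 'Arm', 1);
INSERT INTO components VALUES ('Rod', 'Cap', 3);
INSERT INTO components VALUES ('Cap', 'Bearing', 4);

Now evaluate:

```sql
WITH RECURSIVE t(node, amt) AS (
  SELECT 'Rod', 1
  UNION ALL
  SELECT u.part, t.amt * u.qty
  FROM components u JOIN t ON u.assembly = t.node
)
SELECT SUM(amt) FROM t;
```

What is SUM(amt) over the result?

303

Base: (Rod, amt=1).
Iteration 1: components of {Rod} -> Cap = 1*3 = 3, Clip = 1*2 = 2, Shaft = 1*3 = 3.
Iteration 2: components of {Cap,Clip,Shaft} -> Bearing = 3*4 = 12, Cover = 3*3 = 9.
Iteration 3: components of {Bearing,Cover} -> Arm = 9*1 = 9, Spring = 9*4 = 36, Washer = 12*4 = 48.
Iteration 4: components of {Arm,Spring,Washer} -> Bolt = 36*5 = 180.
Iteration 5: no further components; recursion stops.
SUM(amt) = 1 + 3 + 3 + 2 + 12 + 9 + 48 + 36 + 9 + 180 = 303.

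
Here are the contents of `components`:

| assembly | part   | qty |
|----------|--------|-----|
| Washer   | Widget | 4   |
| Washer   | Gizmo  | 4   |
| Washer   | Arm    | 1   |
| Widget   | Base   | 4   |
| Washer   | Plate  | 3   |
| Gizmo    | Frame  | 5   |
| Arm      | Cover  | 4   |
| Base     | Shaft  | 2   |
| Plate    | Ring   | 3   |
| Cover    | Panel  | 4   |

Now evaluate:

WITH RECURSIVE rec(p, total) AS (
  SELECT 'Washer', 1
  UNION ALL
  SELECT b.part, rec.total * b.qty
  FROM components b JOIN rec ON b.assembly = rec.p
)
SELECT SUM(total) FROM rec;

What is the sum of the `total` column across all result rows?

Base: (Washer, total=1).
Iteration 1: components of {Washer} -> Arm = 1*1 = 1, Gizmo = 1*4 = 4, Plate = 1*3 = 3, Widget = 1*4 = 4.
Iteration 2: components of {Arm,Gizmo,Plate,Widget} -> Base = 4*4 = 16, Cover = 1*4 = 4, Frame = 4*5 = 20, Ring = 3*3 = 9.
Iteration 3: components of {Base,Cover,Frame,Ring} -> Panel = 4*4 = 16, Shaft = 16*2 = 32.
Iteration 4: no further components; recursion stops.
SUM(total) = 1 + 4 + 4 + 1 + 3 + 16 + 20 + 4 + 9 + 32 + 16 = 110.

110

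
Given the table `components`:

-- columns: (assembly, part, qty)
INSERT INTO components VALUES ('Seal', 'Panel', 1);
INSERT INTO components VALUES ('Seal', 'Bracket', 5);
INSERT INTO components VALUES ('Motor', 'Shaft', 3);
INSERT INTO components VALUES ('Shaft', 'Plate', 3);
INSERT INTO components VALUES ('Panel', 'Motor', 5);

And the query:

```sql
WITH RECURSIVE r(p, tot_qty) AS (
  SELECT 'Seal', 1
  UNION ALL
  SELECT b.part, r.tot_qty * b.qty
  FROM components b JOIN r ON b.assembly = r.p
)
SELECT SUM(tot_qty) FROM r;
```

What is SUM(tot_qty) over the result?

Base: (Seal, tot_qty=1).
Iteration 1: components of {Seal} -> Bracket = 1*5 = 5, Panel = 1*1 = 1.
Iteration 2: components of {Bracket,Panel} -> Motor = 1*5 = 5.
Iteration 3: components of {Motor} -> Shaft = 5*3 = 15.
Iteration 4: components of {Shaft} -> Plate = 15*3 = 45.
Iteration 5: no further components; recursion stops.
SUM(tot_qty) = 1 + 1 + 5 + 5 + 15 + 45 = 72.

72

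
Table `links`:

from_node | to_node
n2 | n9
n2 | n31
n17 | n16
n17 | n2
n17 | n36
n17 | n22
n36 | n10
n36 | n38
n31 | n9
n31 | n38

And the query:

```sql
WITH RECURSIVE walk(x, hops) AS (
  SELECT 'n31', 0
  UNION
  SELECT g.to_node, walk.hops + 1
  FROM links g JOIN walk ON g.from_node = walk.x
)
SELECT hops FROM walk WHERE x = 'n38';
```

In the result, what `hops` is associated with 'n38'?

1

Base: (n31, hops=0).
Iteration 1: edges from {n31} -> (n38, hops=1), (n9, hops=1).
Iteration 2: no outgoing edges from {n38,n9}; recursion stops.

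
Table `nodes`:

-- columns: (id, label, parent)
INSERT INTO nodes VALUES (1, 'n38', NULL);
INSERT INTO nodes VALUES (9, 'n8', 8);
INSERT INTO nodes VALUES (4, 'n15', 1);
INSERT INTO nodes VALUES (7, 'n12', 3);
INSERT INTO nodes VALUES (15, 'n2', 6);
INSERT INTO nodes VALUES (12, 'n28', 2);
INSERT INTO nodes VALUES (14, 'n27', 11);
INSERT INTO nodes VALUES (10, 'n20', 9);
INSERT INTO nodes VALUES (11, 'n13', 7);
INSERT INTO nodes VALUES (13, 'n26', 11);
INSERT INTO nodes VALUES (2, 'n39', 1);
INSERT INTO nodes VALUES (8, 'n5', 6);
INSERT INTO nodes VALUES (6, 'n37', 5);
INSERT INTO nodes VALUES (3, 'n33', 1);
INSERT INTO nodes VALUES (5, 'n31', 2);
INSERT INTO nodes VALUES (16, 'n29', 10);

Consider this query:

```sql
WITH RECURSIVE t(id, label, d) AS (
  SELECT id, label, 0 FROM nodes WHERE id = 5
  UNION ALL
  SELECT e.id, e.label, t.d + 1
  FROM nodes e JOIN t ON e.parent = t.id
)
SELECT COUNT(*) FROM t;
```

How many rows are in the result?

7

Base: id=5 (n31) at d 0.
Iteration 1: rows with parent in {5} -> n37 (id 6, d 1).
Iteration 2: rows with parent in {6} -> n5 (id 8, d 2), n2 (id 15, d 2).
Iteration 3: rows with parent in {8,15} -> n8 (id 9, d 3).
Iteration 4: rows with parent in {9} -> n20 (id 10, d 4).
Iteration 5: rows with parent in {10} -> n29 (id 16, d 5).
Iteration 6: no rows with parent in {16}; recursion stops.
Total rows emitted: 7.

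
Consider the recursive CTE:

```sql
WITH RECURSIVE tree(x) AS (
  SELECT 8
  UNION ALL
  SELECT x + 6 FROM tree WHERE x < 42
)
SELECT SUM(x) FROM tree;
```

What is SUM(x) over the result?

Base: x=8.
Iteration 1: 8 < 42 holds -> x = 8 + 6 = 14.
Iteration 2: 14 < 42 holds -> x = 14 + 6 = 20.
Iteration 3: 20 < 42 holds -> x = 20 + 6 = 26.
Iteration 4: 26 < 42 holds -> x = 26 + 6 = 32.
Iteration 5: 32 < 42 holds -> x = 32 + 6 = 38.
Iteration 6: 38 < 42 holds -> x = 38 + 6 = 44.
Iteration 7: 44 < 42 fails; recursion stops.
SUM(x) = 8 + 14 + 20 + 26 + 32 + 38 + 44 = 182.

182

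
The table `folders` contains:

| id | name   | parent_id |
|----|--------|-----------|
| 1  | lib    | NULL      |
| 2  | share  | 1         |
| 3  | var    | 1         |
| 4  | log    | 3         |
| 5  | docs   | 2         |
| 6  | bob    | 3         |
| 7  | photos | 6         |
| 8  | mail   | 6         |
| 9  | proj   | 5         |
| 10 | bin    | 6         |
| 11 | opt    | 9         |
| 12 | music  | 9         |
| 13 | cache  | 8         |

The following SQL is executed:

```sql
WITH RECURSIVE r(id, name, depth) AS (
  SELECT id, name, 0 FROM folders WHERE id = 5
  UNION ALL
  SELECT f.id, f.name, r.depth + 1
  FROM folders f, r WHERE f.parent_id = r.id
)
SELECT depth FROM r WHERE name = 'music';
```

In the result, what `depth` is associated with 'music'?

Base: id=5 (docs) at depth 0.
Iteration 1: rows with parent_id in {5} -> proj (id 9, depth 1).
Iteration 2: rows with parent_id in {9} -> opt (id 11, depth 2), music (id 12, depth 2).
Iteration 3: no rows with parent_id in {11,12}; recursion stops.

2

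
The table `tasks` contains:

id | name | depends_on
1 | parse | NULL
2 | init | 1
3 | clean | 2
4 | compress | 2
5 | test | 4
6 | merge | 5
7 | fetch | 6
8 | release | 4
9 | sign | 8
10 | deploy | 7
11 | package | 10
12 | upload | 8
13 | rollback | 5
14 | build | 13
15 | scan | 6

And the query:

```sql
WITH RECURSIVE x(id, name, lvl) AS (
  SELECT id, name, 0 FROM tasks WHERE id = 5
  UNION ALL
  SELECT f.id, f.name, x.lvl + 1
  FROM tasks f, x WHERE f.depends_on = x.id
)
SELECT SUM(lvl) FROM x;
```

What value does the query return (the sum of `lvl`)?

15

Base: id=5 (test) at lvl 0.
Iteration 1: rows with depends_on in {5} -> merge (id 6, lvl 1), rollback (id 13, lvl 1).
Iteration 2: rows with depends_on in {6,13} -> fetch (id 7, lvl 2), build (id 14, lvl 2), scan (id 15, lvl 2).
Iteration 3: rows with depends_on in {7,14,15} -> deploy (id 10, lvl 3).
Iteration 4: rows with depends_on in {10} -> package (id 11, lvl 4).
Iteration 5: no rows with depends_on in {11}; recursion stops.
SUM(lvl) = 0 + 1 + 1 + 2 + 2 + 2 + 3 + 4 = 15.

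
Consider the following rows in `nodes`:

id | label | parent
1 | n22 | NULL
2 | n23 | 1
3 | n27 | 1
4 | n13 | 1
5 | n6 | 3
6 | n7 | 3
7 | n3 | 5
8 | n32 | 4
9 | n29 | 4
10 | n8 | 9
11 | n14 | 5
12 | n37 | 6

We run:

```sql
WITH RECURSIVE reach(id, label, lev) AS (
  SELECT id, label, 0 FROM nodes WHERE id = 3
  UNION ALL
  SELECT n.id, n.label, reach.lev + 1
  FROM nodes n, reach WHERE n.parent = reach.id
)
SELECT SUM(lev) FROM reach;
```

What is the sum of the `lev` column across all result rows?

8

Base: id=3 (n27) at lev 0.
Iteration 1: rows with parent in {3} -> n6 (id 5, lev 1), n7 (id 6, lev 1).
Iteration 2: rows with parent in {5,6} -> n3 (id 7, lev 2), n14 (id 11, lev 2), n37 (id 12, lev 2).
Iteration 3: no rows with parent in {7,11,12}; recursion stops.
SUM(lev) = 0 + 1 + 1 + 2 + 2 + 2 = 8.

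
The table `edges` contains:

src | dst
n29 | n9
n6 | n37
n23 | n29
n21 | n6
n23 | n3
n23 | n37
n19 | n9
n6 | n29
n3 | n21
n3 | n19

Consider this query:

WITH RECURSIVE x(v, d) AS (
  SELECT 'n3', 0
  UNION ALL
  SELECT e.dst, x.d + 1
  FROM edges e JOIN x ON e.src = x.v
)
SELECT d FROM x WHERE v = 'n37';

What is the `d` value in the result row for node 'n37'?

3

Base: (n3, d=0).
Iteration 1: edges from {n3} -> (n19, d=1), (n21, d=1).
Iteration 2: edges from {n19,n21} -> (n6, d=2), (n9, d=2).
Iteration 3: edges from {n6,n9} -> (n29, d=3), (n37, d=3).
Iteration 4: edges from {n29,n37} -> (n9, d=4).
Iteration 5: no outgoing edges from {n9}; recursion stops.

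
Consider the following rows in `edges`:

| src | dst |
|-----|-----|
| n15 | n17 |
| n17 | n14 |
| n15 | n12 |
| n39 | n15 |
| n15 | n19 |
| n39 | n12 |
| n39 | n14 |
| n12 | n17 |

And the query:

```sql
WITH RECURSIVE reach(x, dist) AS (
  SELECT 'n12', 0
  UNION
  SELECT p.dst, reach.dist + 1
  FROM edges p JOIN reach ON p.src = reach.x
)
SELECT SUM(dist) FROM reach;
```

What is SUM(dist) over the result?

3

Base: (n12, dist=0).
Iteration 1: edges from {n12} -> (n17, dist=1).
Iteration 2: edges from {n17} -> (n14, dist=2).
Iteration 3: no outgoing edges from {n14}; recursion stops.
SUM(dist) = 0 + 1 + 2 = 3.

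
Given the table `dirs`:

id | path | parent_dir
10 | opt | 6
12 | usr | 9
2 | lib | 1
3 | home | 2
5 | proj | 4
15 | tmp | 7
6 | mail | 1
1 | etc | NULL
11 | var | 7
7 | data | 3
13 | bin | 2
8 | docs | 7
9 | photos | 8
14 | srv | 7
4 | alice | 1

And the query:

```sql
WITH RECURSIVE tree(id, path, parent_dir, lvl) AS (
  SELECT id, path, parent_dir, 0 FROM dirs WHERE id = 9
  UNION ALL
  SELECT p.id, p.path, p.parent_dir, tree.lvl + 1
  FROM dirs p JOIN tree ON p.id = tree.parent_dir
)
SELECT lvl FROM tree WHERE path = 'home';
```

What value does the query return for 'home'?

3

Base: id=9 (photos), parent_dir=8, lvl 0.
Iteration 1: join on id=8 -> docs (id 8, parent_dir=7, lvl 1).
Iteration 2: join on id=7 -> data (id 7, parent_dir=3, lvl 2).
Iteration 3: join on id=3 -> home (id 3, parent_dir=2, lvl 3).
Iteration 4: join on id=2 -> lib (id 2, parent_dir=1, lvl 4).
Iteration 5: join on id=1 -> etc (id 1, parent_dir=NULL, lvl 5).
Iteration 6: parent_dir is NULL; no match; recursion stops.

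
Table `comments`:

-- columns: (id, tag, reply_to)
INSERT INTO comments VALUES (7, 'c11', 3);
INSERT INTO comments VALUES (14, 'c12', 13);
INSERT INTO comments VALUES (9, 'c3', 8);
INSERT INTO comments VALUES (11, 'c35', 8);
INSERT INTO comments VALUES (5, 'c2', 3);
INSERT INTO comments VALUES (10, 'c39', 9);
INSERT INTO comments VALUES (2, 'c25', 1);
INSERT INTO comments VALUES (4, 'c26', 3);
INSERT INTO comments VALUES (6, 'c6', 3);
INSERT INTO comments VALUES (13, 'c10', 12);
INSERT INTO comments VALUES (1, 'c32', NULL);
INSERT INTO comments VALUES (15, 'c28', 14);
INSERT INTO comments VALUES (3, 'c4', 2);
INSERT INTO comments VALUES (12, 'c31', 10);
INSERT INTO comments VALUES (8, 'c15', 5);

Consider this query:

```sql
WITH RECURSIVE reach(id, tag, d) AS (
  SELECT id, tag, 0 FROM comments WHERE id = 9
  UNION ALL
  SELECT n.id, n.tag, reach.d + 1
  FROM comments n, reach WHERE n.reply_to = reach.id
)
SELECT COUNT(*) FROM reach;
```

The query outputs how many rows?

6

Base: id=9 (c3) at d 0.
Iteration 1: rows with reply_to in {9} -> c39 (id 10, d 1).
Iteration 2: rows with reply_to in {10} -> c31 (id 12, d 2).
Iteration 3: rows with reply_to in {12} -> c10 (id 13, d 3).
Iteration 4: rows with reply_to in {13} -> c12 (id 14, d 4).
Iteration 5: rows with reply_to in {14} -> c28 (id 15, d 5).
Iteration 6: no rows with reply_to in {15}; recursion stops.
Total rows emitted: 6.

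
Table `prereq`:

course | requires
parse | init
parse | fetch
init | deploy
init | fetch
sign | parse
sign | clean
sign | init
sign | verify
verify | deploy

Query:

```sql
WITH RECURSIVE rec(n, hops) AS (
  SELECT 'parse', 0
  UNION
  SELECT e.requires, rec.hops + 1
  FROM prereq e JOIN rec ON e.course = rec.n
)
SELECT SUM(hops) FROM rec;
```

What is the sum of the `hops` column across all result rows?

6

Base: (parse, hops=0).
Iteration 1: edges from {parse} -> (fetch, hops=1), (init, hops=1).
Iteration 2: edges from {fetch,init} -> (deploy, hops=2), (fetch, hops=2).
Iteration 3: no outgoing edges from {deploy,fetch}; recursion stops.
SUM(hops) = 0 + 1 + 1 + 2 + 2 = 6.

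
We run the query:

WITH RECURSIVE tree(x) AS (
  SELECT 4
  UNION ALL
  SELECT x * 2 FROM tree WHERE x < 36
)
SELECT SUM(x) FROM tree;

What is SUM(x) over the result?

124

Base: x=4.
Iteration 1: 4 < 36 holds -> x = 4 * 2 = 8.
Iteration 2: 8 < 36 holds -> x = 8 * 2 = 16.
Iteration 3: 16 < 36 holds -> x = 16 * 2 = 32.
Iteration 4: 32 < 36 holds -> x = 32 * 2 = 64.
Iteration 5: 64 < 36 fails; recursion stops.
SUM(x) = 4 + 8 + 16 + 32 + 64 = 124.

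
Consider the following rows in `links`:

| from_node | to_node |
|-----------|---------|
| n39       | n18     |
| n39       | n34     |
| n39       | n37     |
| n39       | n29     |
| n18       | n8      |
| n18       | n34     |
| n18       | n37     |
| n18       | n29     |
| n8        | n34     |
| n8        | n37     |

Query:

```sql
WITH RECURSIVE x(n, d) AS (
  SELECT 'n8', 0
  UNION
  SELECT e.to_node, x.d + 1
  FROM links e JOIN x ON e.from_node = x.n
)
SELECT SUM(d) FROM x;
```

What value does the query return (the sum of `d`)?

2

Base: (n8, d=0).
Iteration 1: edges from {n8} -> (n34, d=1), (n37, d=1).
Iteration 2: no outgoing edges from {n34,n37}; recursion stops.
SUM(d) = 0 + 1 + 1 = 2.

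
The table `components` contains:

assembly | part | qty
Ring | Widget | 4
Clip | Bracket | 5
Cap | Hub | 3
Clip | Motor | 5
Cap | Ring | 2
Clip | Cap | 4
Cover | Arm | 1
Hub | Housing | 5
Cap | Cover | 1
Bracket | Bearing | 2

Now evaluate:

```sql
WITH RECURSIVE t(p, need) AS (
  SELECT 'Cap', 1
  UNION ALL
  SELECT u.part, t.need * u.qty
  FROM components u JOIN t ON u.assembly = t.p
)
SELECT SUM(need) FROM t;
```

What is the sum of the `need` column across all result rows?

Base: (Cap, need=1).
Iteration 1: components of {Cap} -> Cover = 1*1 = 1, Hub = 1*3 = 3, Ring = 1*2 = 2.
Iteration 2: components of {Cover,Hub,Ring} -> Arm = 1*1 = 1, Housing = 3*5 = 15, Widget = 2*4 = 8.
Iteration 3: no further components; recursion stops.
SUM(need) = 1 + 3 + 1 + 2 + 15 + 1 + 8 = 31.

31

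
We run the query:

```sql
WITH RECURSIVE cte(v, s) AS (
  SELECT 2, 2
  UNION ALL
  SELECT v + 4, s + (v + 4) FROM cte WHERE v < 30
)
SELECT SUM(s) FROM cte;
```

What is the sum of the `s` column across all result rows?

408

Base: v=2, s=2.
Iteration 1: 2 < 30 holds -> v = 2 + 4 = 6, s = 2 + 6 = 8.
Iteration 2: 6 < 30 holds -> v = 6 + 4 = 10, s = 8 + 10 = 18.
Iteration 3: 10 < 30 holds -> v = 10 + 4 = 14, s = 18 + 14 = 32.
Iteration 4: 14 < 30 holds -> v = 14 + 4 = 18, s = 32 + 18 = 50.
Iteration 5: 18 < 30 holds -> v = 18 + 4 = 22, s = 50 + 22 = 72.
Iteration 6: 22 < 30 holds -> v = 22 + 4 = 26, s = 72 + 26 = 98.
Iteration 7: 26 < 30 holds -> v = 26 + 4 = 30, s = 98 + 30 = 128.
Iteration 8: 30 < 30 fails; recursion stops.
SUM(s) = 2 + 8 + 18 + 32 + 50 + 72 + 98 + 128 = 408.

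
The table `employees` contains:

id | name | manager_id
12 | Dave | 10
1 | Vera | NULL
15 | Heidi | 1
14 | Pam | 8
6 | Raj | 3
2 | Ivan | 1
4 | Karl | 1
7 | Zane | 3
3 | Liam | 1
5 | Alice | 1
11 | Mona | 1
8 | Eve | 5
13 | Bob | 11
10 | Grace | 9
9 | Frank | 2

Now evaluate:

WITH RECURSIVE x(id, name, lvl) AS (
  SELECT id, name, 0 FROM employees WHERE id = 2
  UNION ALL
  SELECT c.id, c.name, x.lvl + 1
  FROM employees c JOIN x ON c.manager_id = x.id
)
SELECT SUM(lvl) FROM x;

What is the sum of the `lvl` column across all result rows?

Base: id=2 (Ivan) at lvl 0.
Iteration 1: rows with manager_id in {2} -> Frank (id 9, lvl 1).
Iteration 2: rows with manager_id in {9} -> Grace (id 10, lvl 2).
Iteration 3: rows with manager_id in {10} -> Dave (id 12, lvl 3).
Iteration 4: no rows with manager_id in {12}; recursion stops.
SUM(lvl) = 0 + 1 + 2 + 3 = 6.

6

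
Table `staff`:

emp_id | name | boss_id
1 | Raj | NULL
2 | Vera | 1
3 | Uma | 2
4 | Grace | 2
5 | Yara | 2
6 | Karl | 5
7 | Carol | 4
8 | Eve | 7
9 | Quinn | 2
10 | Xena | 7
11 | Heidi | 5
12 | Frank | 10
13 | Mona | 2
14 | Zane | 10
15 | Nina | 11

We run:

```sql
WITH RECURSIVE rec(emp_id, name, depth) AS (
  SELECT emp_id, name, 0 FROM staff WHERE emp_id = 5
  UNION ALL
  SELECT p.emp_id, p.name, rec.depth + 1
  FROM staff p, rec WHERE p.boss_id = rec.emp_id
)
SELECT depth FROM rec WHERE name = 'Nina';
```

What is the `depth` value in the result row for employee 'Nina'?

Base: emp_id=5 (Yara) at depth 0.
Iteration 1: rows with boss_id in {5} -> Karl (id 6, depth 1), Heidi (id 11, depth 1).
Iteration 2: rows with boss_id in {6,11} -> Nina (id 15, depth 2).
Iteration 3: no rows with boss_id in {15}; recursion stops.

2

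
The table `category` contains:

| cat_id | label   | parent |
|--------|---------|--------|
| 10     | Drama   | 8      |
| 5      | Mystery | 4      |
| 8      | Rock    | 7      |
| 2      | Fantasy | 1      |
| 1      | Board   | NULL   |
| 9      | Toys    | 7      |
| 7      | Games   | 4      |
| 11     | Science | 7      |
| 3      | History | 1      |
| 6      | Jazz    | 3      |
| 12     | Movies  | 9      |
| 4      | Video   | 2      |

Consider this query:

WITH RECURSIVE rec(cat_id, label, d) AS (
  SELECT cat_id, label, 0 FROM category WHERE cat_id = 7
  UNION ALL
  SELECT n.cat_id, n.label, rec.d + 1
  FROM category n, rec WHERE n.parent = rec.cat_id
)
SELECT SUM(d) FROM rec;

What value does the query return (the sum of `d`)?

7

Base: cat_id=7 (Games) at d 0.
Iteration 1: rows with parent in {7} -> Rock (id 8, d 1), Toys (id 9, d 1), Science (id 11, d 1).
Iteration 2: rows with parent in {8,9,11} -> Drama (id 10, d 2), Movies (id 12, d 2).
Iteration 3: no rows with parent in {10,12}; recursion stops.
SUM(d) = 0 + 1 + 1 + 1 + 2 + 2 = 7.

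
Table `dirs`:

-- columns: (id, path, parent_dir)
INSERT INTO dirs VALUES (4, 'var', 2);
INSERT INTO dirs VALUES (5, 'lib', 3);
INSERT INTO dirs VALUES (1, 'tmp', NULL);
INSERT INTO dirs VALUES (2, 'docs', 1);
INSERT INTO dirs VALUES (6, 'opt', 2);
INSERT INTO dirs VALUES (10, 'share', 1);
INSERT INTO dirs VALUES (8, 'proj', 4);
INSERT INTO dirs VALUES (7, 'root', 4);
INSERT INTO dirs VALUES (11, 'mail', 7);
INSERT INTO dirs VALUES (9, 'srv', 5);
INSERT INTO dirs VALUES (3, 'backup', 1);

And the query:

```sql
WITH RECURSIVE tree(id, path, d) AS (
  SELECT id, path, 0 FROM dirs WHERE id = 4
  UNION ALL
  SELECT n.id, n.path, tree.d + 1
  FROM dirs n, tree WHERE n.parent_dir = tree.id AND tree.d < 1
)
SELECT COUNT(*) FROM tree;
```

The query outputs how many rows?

3

Base: id=4 (var) at d 0.
Iteration 1: rows with parent_dir in {4} -> root (id 7, d 1), proj (id 8, d 1).
Iteration 2: d < 1 fails for all current rows; recursion stops.
Total rows emitted: 3.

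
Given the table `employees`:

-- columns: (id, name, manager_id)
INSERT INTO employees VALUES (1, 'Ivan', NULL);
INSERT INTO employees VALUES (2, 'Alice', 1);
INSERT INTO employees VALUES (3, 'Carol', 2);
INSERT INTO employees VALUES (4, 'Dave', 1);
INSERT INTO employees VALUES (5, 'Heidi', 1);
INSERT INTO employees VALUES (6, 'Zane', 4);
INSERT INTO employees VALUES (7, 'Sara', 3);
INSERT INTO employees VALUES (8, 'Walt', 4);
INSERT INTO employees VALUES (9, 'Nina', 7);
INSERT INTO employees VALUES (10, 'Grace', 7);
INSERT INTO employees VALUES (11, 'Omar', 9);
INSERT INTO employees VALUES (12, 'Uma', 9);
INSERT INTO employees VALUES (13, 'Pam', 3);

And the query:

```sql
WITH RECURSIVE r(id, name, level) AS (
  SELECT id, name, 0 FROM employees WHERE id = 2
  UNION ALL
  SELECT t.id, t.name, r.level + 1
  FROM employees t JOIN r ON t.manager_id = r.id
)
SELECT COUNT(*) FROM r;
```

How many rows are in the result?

Base: id=2 (Alice) at level 0.
Iteration 1: rows with manager_id in {2} -> Carol (id 3, level 1).
Iteration 2: rows with manager_id in {3} -> Sara (id 7, level 2), Pam (id 13, level 2).
Iteration 3: rows with manager_id in {7,13} -> Nina (id 9, level 3), Grace (id 10, level 3).
Iteration 4: rows with manager_id in {9,10} -> Omar (id 11, level 4), Uma (id 12, level 4).
Iteration 5: no rows with manager_id in {11,12}; recursion stops.
Total rows emitted: 8.

8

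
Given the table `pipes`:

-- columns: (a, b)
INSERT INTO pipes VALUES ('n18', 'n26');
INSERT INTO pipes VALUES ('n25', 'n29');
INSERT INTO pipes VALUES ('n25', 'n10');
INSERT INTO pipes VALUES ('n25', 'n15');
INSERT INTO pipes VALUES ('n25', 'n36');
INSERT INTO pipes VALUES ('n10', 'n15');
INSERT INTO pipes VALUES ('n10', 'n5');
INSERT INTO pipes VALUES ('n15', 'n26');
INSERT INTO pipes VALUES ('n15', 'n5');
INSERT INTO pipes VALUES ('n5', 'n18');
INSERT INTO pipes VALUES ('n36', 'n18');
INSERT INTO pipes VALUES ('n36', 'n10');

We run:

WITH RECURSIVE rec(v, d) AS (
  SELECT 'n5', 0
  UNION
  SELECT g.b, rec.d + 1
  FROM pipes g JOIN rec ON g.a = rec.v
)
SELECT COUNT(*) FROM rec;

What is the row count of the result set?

3

Base: (n5, d=0).
Iteration 1: edges from {n5} -> (n18, d=1).
Iteration 2: edges from {n18} -> (n26, d=2).
Iteration 3: no outgoing edges from {n26}; recursion stops.
Total rows emitted: 3.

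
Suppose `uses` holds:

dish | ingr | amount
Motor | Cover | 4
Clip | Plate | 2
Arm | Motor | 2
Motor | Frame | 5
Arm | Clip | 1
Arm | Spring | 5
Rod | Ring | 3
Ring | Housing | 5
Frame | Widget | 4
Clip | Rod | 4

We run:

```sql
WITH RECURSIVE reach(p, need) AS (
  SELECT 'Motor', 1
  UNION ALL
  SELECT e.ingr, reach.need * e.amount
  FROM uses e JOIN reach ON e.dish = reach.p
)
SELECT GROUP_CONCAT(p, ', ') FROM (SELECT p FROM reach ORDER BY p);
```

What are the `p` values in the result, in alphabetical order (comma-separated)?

Base: (Motor, need=1).
Iteration 1: components of {Motor} -> Cover = 1*4 = 4, Frame = 1*5 = 5.
Iteration 2: components of {Cover,Frame} -> Widget = 5*4 = 20.
Iteration 3: no further components; recursion stops.

Cover, Frame, Motor, Widget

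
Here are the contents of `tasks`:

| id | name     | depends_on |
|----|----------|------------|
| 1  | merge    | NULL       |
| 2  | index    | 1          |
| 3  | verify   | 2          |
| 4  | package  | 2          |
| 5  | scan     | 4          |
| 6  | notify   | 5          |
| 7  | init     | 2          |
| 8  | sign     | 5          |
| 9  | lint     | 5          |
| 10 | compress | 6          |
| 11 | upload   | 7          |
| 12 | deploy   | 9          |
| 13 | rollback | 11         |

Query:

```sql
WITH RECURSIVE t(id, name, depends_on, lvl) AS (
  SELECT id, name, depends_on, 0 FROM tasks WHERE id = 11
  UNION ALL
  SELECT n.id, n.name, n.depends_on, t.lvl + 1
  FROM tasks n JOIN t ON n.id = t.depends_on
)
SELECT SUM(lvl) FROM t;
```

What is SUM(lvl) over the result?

6

Base: id=11 (upload), depends_on=7, lvl 0.
Iteration 1: join on id=7 -> init (id 7, depends_on=2, lvl 1).
Iteration 2: join on id=2 -> index (id 2, depends_on=1, lvl 2).
Iteration 3: join on id=1 -> merge (id 1, depends_on=NULL, lvl 3).
Iteration 4: depends_on is NULL; no match; recursion stops.
SUM(lvl) = 0 + 1 + 2 + 3 = 6.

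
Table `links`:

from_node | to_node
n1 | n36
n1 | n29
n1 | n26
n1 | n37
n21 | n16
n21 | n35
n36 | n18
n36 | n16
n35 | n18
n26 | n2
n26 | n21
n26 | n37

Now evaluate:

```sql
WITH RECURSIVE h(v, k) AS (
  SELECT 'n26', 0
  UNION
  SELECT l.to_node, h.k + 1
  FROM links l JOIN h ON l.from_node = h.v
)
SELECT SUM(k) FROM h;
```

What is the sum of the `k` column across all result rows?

Base: (n26, k=0).
Iteration 1: edges from {n26} -> (n2, k=1), (n21, k=1), (n37, k=1).
Iteration 2: edges from {n2,n21,n37} -> (n16, k=2), (n35, k=2).
Iteration 3: edges from {n16,n35} -> (n18, k=3).
Iteration 4: no outgoing edges from {n18}; recursion stops.
SUM(k) = 0 + 1 + 1 + 1 + 2 + 2 + 3 = 10.

10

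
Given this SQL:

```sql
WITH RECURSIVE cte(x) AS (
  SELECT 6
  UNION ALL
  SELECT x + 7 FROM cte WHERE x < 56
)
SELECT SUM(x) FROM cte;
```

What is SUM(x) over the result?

306

Base: x=6.
Iteration 1: 6 < 56 holds -> x = 6 + 7 = 13.
Iteration 2: 13 < 56 holds -> x = 13 + 7 = 20.
Iteration 3: 20 < 56 holds -> x = 20 + 7 = 27.
Iteration 4: 27 < 56 holds -> x = 27 + 7 = 34.
Iteration 5: 34 < 56 holds -> x = 34 + 7 = 41.
Iteration 6: 41 < 56 holds -> x = 41 + 7 = 48.
Iteration 7: 48 < 56 holds -> x = 48 + 7 = 55.
Iteration 8: 55 < 56 holds -> x = 55 + 7 = 62.
Iteration 9: 62 < 56 fails; recursion stops.
SUM(x) = 6 + 13 + 20 + 27 + 34 + 41 + 48 + 55 + 62 = 306.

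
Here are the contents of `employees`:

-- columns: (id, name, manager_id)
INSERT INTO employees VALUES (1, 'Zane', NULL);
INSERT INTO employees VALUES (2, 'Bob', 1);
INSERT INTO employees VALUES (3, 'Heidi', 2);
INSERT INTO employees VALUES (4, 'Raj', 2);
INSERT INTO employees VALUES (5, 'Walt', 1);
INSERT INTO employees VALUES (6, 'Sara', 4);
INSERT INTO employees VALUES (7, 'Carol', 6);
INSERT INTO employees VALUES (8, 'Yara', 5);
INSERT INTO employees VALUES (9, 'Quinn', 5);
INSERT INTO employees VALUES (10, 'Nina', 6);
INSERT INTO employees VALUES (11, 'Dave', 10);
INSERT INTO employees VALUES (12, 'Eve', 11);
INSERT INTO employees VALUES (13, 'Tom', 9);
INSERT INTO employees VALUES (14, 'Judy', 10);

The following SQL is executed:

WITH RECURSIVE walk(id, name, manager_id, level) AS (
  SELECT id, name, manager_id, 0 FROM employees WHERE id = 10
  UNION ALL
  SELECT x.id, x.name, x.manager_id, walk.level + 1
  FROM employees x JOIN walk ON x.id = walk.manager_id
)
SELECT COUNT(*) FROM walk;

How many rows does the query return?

5

Base: id=10 (Nina), manager_id=6, level 0.
Iteration 1: join on id=6 -> Sara (id 6, manager_id=4, level 1).
Iteration 2: join on id=4 -> Raj (id 4, manager_id=2, level 2).
Iteration 3: join on id=2 -> Bob (id 2, manager_id=1, level 3).
Iteration 4: join on id=1 -> Zane (id 1, manager_id=NULL, level 4).
Iteration 5: manager_id is NULL; no match; recursion stops.
Total rows emitted: 5.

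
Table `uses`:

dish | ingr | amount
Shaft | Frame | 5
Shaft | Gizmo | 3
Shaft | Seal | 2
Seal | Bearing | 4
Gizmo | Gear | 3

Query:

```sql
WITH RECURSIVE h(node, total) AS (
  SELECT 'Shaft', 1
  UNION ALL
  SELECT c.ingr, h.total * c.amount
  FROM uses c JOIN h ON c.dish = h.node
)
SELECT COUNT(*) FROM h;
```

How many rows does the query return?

Base: (Shaft, total=1).
Iteration 1: components of {Shaft} -> Frame = 1*5 = 5, Gizmo = 1*3 = 3, Seal = 1*2 = 2.
Iteration 2: components of {Frame,Gizmo,Seal} -> Bearing = 2*4 = 8, Gear = 3*3 = 9.
Iteration 3: no further components; recursion stops.
Total rows emitted: 6.

6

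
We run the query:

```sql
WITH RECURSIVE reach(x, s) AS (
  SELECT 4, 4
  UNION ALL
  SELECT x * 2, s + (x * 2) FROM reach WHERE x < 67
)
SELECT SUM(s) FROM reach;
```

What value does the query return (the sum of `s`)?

Base: x=4, s=4.
Iteration 1: 4 < 67 holds -> x = 4 * 2 = 8, s = 4 + 8 = 12.
Iteration 2: 8 < 67 holds -> x = 8 * 2 = 16, s = 12 + 16 = 28.
Iteration 3: 16 < 67 holds -> x = 16 * 2 = 32, s = 28 + 32 = 60.
Iteration 4: 32 < 67 holds -> x = 32 * 2 = 64, s = 60 + 64 = 124.
Iteration 5: 64 < 67 holds -> x = 64 * 2 = 128, s = 124 + 128 = 252.
Iteration 6: 128 < 67 fails; recursion stops.
SUM(s) = 4 + 12 + 28 + 60 + 124 + 252 = 480.

480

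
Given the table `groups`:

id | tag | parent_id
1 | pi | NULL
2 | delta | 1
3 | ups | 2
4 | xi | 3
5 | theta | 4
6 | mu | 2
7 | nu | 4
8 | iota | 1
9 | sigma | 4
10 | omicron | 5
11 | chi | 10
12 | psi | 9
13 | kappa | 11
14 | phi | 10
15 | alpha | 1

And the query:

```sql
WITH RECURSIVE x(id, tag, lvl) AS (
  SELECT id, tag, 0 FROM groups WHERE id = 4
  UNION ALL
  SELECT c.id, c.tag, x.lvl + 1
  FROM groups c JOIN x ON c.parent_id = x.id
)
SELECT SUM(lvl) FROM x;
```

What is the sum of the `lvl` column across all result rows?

17

Base: id=4 (xi) at lvl 0.
Iteration 1: rows with parent_id in {4} -> theta (id 5, lvl 1), nu (id 7, lvl 1), sigma (id 9, lvl 1).
Iteration 2: rows with parent_id in {5,7,9} -> omicron (id 10, lvl 2), psi (id 12, lvl 2).
Iteration 3: rows with parent_id in {10,12} -> chi (id 11, lvl 3), phi (id 14, lvl 3).
Iteration 4: rows with parent_id in {11,14} -> kappa (id 13, lvl 4).
Iteration 5: no rows with parent_id in {13}; recursion stops.
SUM(lvl) = 0 + 1 + 1 + 1 + 2 + 2 + 3 + 3 + 4 = 17.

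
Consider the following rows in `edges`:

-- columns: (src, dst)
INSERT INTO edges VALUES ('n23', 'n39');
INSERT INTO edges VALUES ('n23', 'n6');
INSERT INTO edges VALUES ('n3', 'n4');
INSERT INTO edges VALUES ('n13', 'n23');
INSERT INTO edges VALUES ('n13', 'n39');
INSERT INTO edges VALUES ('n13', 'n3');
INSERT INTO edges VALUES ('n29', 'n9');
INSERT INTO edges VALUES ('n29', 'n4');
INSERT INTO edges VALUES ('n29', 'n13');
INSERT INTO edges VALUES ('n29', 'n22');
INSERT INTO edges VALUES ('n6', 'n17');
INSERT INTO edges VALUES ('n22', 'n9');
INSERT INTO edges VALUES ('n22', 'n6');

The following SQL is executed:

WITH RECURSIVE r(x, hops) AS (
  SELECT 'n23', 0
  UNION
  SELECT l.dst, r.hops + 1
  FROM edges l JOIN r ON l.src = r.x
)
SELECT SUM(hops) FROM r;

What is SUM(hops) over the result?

4

Base: (n23, hops=0).
Iteration 1: edges from {n23} -> (n39, hops=1), (n6, hops=1).
Iteration 2: edges from {n39,n6} -> (n17, hops=2).
Iteration 3: no outgoing edges from {n17}; recursion stops.
SUM(hops) = 0 + 1 + 1 + 2 = 4.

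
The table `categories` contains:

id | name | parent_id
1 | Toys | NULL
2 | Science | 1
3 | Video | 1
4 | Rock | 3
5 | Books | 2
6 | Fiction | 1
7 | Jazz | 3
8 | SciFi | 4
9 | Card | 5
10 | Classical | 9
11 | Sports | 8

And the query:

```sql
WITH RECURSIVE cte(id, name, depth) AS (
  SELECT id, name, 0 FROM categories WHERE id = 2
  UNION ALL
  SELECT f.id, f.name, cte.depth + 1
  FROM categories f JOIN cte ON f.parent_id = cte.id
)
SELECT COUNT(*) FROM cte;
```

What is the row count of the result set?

Base: id=2 (Science) at depth 0.
Iteration 1: rows with parent_id in {2} -> Books (id 5, depth 1).
Iteration 2: rows with parent_id in {5} -> Card (id 9, depth 2).
Iteration 3: rows with parent_id in {9} -> Classical (id 10, depth 3).
Iteration 4: no rows with parent_id in {10}; recursion stops.
Total rows emitted: 4.

4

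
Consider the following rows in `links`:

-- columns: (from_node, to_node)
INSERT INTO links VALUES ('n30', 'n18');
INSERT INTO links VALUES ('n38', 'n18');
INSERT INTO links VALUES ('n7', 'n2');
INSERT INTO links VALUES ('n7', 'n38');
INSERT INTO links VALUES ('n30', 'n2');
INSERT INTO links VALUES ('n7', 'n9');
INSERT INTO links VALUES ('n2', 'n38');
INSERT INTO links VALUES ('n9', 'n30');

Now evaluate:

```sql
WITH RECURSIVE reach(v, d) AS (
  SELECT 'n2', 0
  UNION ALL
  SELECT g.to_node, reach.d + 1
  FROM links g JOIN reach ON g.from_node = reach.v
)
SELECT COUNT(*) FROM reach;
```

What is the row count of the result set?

Base: (n2, d=0).
Iteration 1: edges from {n2} -> (n38, d=1).
Iteration 2: edges from {n38} -> (n18, d=2).
Iteration 3: no outgoing edges from {n18}; recursion stops.
Total rows emitted: 3.

3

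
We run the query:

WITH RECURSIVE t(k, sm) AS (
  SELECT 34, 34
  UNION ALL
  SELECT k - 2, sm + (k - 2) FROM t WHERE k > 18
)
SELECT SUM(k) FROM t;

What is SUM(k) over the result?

Base: k=34, sm=34.
Iteration 1: 34 > 18 holds -> k = 34 - 2 = 32, sm = 34 + 32 = 66.
Iteration 2: 32 > 18 holds -> k = 32 - 2 = 30, sm = 66 + 30 = 96.
Iteration 3: 30 > 18 holds -> k = 30 - 2 = 28, sm = 96 + 28 = 124.
Iteration 4: 28 > 18 holds -> k = 28 - 2 = 26, sm = 124 + 26 = 150.
Iteration 5: 26 > 18 holds -> k = 26 - 2 = 24, sm = 150 + 24 = 174.
Iteration 6: 24 > 18 holds -> k = 24 - 2 = 22, sm = 174 + 22 = 196.
Iteration 7: 22 > 18 holds -> k = 22 - 2 = 20, sm = 196 + 20 = 216.
Iteration 8: 20 > 18 holds -> k = 20 - 2 = 18, sm = 216 + 18 = 234.
Iteration 9: 18 > 18 fails; recursion stops.
SUM(k) = 34 + 32 + 30 + 28 + 26 + 24 + 22 + 20 + 18 = 234.

234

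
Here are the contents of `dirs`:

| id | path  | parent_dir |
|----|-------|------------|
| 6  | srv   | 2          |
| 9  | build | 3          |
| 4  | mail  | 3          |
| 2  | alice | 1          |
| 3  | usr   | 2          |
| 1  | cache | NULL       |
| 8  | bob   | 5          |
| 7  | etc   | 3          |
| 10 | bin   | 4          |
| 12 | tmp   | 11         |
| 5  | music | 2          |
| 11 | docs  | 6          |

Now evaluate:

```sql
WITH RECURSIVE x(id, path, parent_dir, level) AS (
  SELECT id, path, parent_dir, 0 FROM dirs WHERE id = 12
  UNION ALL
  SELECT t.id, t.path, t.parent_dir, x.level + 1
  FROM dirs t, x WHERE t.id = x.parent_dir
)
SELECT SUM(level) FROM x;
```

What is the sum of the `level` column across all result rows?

Base: id=12 (tmp), parent_dir=11, level 0.
Iteration 1: join on id=11 -> docs (id 11, parent_dir=6, level 1).
Iteration 2: join on id=6 -> srv (id 6, parent_dir=2, level 2).
Iteration 3: join on id=2 -> alice (id 2, parent_dir=1, level 3).
Iteration 4: join on id=1 -> cache (id 1, parent_dir=NULL, level 4).
Iteration 5: parent_dir is NULL; no match; recursion stops.
SUM(level) = 0 + 1 + 2 + 3 + 4 = 10.

10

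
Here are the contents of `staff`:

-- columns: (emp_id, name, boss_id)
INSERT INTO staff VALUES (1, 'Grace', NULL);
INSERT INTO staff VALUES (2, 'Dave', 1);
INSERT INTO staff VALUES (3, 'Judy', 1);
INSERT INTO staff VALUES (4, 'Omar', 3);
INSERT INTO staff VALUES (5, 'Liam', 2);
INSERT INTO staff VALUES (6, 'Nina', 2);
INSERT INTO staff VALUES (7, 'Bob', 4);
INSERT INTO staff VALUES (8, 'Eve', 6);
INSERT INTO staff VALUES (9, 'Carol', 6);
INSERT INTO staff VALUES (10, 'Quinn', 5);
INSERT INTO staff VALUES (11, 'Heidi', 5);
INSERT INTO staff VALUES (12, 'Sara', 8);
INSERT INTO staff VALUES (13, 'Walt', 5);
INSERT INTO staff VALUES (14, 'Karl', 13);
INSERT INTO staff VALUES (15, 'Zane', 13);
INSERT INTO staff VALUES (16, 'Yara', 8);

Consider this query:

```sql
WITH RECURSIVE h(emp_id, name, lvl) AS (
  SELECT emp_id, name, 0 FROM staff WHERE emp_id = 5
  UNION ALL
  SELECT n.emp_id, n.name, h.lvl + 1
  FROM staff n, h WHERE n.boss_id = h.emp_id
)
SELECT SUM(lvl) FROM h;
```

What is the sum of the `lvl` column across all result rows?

7

Base: emp_id=5 (Liam) at lvl 0.
Iteration 1: rows with boss_id in {5} -> Quinn (id 10, lvl 1), Heidi (id 11, lvl 1), Walt (id 13, lvl 1).
Iteration 2: rows with boss_id in {10,11,13} -> Karl (id 14, lvl 2), Zane (id 15, lvl 2).
Iteration 3: no rows with boss_id in {14,15}; recursion stops.
SUM(lvl) = 0 + 1 + 1 + 1 + 2 + 2 = 7.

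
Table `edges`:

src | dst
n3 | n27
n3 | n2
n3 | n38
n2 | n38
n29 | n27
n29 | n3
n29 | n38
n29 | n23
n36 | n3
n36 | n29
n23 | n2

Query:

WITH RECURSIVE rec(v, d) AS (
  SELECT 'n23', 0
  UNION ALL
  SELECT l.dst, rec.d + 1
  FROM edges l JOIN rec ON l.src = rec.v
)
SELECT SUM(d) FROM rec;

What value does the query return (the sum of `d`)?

3

Base: (n23, d=0).
Iteration 1: edges from {n23} -> (n2, d=1).
Iteration 2: edges from {n2} -> (n38, d=2).
Iteration 3: no outgoing edges from {n38}; recursion stops.
SUM(d) = 0 + 1 + 2 = 3.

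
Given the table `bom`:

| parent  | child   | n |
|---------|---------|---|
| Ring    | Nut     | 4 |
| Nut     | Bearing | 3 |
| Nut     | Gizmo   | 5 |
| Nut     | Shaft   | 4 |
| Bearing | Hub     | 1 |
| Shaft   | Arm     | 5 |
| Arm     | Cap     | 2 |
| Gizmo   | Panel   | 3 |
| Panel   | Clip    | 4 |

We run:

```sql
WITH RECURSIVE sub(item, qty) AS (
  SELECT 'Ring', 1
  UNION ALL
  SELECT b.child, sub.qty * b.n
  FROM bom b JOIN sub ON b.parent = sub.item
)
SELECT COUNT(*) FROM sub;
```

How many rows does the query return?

10

Base: (Ring, qty=1).
Iteration 1: components of {Ring} -> Nut = 1*4 = 4.
Iteration 2: components of {Nut} -> Bearing = 4*3 = 12, Gizmo = 4*5 = 20, Shaft = 4*4 = 16.
Iteration 3: components of {Bearing,Gizmo,Shaft} -> Arm = 16*5 = 80, Hub = 12*1 = 12, Panel = 20*3 = 60.
Iteration 4: components of {Arm,Hub,Panel} -> Cap = 80*2 = 160, Clip = 60*4 = 240.
Iteration 5: no further components; recursion stops.
Total rows emitted: 10.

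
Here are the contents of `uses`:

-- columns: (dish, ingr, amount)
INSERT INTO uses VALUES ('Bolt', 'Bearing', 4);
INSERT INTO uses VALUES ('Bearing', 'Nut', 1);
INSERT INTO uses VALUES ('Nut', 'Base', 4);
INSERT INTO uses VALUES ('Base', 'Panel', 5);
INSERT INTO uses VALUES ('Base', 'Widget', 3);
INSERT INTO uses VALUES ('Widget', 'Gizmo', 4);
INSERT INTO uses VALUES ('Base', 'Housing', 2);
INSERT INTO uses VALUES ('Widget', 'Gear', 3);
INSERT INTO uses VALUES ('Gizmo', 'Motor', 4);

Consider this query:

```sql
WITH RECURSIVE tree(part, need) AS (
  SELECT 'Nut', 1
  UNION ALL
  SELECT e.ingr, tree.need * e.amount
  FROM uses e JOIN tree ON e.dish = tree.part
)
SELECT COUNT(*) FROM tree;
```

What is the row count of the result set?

8

Base: (Nut, need=1).
Iteration 1: components of {Nut} -> Base = 1*4 = 4.
Iteration 2: components of {Base} -> Housing = 4*2 = 8, Panel = 4*5 = 20, Widget = 4*3 = 12.
Iteration 3: components of {Housing,Panel,Widget} -> Gear = 12*3 = 36, Gizmo = 12*4 = 48.
Iteration 4: components of {Gear,Gizmo} -> Motor = 48*4 = 192.
Iteration 5: no further components; recursion stops.
Total rows emitted: 8.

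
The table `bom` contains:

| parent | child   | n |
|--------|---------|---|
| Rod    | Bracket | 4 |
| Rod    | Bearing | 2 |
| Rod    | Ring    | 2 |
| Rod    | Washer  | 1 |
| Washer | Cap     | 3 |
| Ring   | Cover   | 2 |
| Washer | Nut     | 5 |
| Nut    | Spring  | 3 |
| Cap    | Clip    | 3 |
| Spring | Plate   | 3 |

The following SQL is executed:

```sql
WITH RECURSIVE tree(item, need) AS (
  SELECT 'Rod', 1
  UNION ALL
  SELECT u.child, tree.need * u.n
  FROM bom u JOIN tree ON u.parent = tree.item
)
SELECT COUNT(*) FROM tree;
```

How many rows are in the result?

Base: (Rod, need=1).
Iteration 1: components of {Rod} -> Bearing = 1*2 = 2, Bracket = 1*4 = 4, Ring = 1*2 = 2, Washer = 1*1 = 1.
Iteration 2: components of {Bearing,Bracket,Ring,Washer} -> Cap = 1*3 = 3, Cover = 2*2 = 4, Nut = 1*5 = 5.
Iteration 3: components of {Cap,Cover,Nut} -> Clip = 3*3 = 9, Spring = 5*3 = 15.
Iteration 4: components of {Clip,Spring} -> Plate = 15*3 = 45.
Iteration 5: no further components; recursion stops.
Total rows emitted: 11.

11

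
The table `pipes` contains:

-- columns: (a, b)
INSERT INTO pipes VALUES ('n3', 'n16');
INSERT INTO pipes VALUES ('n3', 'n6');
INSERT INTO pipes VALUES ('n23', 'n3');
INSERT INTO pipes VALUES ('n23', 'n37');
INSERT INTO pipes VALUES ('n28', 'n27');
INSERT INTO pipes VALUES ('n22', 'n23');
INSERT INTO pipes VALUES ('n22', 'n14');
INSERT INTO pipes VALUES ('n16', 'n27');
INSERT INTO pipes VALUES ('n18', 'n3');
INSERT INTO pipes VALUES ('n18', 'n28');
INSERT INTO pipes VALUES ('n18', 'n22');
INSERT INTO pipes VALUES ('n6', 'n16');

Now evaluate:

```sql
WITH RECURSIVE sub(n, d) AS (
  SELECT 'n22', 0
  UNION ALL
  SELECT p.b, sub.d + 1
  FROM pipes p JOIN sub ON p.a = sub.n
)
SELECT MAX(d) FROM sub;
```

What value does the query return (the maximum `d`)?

Base: (n22, d=0).
Iteration 1: edges from {n22} -> (n14, d=1), (n23, d=1).
Iteration 2: edges from {n14,n23} -> (n3, d=2), (n37, d=2).
Iteration 3: edges from {n3,n37} -> (n16, d=3), (n6, d=3).
Iteration 4: edges from {n16,n6} -> (n16, d=4), (n27, d=4).
Iteration 5: edges from {n16,n27} -> (n27, d=5).
Iteration 6: no outgoing edges from {n27}; recursion stops.
d values: 0, 1, 1, 2, 2, 3, 3, 4, 4, 5; the maximum is 5.

5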